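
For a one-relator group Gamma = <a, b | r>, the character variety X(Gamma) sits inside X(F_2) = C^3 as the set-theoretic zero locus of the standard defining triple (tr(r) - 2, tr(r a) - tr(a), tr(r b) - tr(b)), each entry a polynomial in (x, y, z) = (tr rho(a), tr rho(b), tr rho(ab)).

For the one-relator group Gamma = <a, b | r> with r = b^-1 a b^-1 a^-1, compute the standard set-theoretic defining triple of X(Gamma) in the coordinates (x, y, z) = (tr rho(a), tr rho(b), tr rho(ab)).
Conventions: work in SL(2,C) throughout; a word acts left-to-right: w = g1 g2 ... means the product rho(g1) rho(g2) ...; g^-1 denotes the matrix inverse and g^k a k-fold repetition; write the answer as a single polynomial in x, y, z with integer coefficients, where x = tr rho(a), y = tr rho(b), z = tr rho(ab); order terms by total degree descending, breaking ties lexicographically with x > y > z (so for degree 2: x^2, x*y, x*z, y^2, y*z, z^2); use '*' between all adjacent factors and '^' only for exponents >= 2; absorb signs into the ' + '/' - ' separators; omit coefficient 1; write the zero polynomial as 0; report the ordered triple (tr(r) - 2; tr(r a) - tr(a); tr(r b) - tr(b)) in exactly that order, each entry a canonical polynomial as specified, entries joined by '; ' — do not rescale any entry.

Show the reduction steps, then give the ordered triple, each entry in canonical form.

use: trace(b^-1 a) = trace(a)*trace(b) - trace(a b) = x*y - z
trace(b^-1 a b^-1) = trace(b^-1 a)*trace(b) - trace(b^-1 a b) = x*y^2 - y*z - x
trace(a^2) = trace(a)*trace(a) - trace(1) = x^2 - 2
trace(a^2 b) = trace(a)*trace(b a) - trace(b) = x*z - y
apply: trace(a b^-1 a) = trace(a^2)*trace(b) - trace(a^2 b) = x^2*y - x*z - y
apply: trace(a b a b) = trace(b a)*trace(b a) - trace(1)   [split at repeated b] = z^2 - 2
trace(a b^-1 a b) = trace(a b a)*trace(b) - trace(a b a b) = x*y*z - y^2 - z^2 + 2
trace(b^-1 a b^-1 a) = trace(a b^-1 a)*trace(b) - trace(a b^-1 a b) = x^2*y^2 - 2*x*y*z + z^2 - 2
trace(b^-1 a b^-1 a^-1) = trace(b^-1 a b^-1)*trace(a) - trace(b^-1 a b^-1 a) = x*y*z - x^2 - z^2 + 2
assemble the triple (trace(r) - 2; trace(r a) - x; trace(r b) - y)

x*y*z - x^2 - z^2; x*y^2 - y*z - 2*x; 0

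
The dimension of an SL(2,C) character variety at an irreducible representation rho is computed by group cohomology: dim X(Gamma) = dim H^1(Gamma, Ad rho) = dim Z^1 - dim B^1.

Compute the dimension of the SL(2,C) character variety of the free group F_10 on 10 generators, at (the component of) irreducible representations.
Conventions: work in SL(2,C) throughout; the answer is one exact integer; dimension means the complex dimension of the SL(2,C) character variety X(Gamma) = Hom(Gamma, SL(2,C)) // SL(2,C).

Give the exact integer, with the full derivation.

27

Gamma = F_10 has 10 generators and no relators.
So Z^1 = (sl_2)^10 in full: dim Z^1 = 30.
dim B^1 = 3: the coboundary map is injective because an irreducible image has centralizer 0 in sl_2.
dim H^1 = 30 - 3 = 27, which is dim X.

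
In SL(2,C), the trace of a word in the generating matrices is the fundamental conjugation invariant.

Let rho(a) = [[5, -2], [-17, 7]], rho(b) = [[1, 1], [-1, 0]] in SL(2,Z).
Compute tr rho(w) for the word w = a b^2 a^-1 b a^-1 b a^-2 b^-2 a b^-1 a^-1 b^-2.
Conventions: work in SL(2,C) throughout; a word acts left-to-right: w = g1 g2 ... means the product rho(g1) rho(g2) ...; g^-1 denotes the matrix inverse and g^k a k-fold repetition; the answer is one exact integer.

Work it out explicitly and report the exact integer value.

-758732470

rho(a) = [[5, -2], [-17, 7]]
... * rho(b) = [[1, 1], [-1, 0]]  ->  [[7, 5], [-24, -17]]
... * rho(b) = [[1, 1], [-1, 0]]  ->  [[2, 7], [-7, -24]]
... * rho(a^-1) = [[7, 2], [17, 5]]  ->  [[133, 39], [-457, -134]]
... * rho(b) = [[1, 1], [-1, 0]]  ->  [[94, 133], [-323, -457]]
... * rho(a^-1) = [[7, 2], [17, 5]]  ->  [[2919, 853], [-10030, -2931]]
... * rho(b) = [[1, 1], [-1, 0]]  ->  [[2066, 2919], [-7099, -10030]]
... * rho(a^-1) = [[7, 2], [17, 5]]  ->  [[64085, 18727], [-220203, -64348]]
... * rho(a^-1) = [[7, 2], [17, 5]]  ->  [[766954, 221805], [-2635337, -762146]]
... * rho(b^-1) = [[0, -1], [1, 1]]  ->  [[221805, -545149], [-762146, 1873191]]
... * rho(b^-1) = [[0, -1], [1, 1]]  ->  [[-545149, -766954], [1873191, 2635337]]
... * rho(a) = [[5, -2], [-17, 7]]  ->  [[10312473, -4278380], [-35434774, 14700977]]
... * rho(b^-1) = [[0, -1], [1, 1]]  ->  [[-4278380, -14590853], [14700977, 50135751]]
... * rho(a^-1) = [[7, 2], [17, 5]]  ->  [[-277993161, -81511025], [955214606, 280080709]]
... * rho(b^-1) = [[0, -1], [1, 1]]  ->  [[-81511025, 196482136], [280080709, -675133897]]
... * rho(b^-1) = [[0, -1], [1, 1]]  ->  [[196482136, 277993161], [-675133897, -955214606]]
tr = 196482136 + -955214606 = -758732470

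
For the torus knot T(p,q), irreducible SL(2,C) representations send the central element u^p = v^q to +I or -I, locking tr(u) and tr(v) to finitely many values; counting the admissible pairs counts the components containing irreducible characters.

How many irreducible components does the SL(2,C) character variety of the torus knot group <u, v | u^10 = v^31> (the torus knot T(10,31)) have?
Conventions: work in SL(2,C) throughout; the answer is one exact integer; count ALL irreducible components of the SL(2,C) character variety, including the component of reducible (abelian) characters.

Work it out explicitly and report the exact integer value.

Gamma = < u, v | u^10 = v^31 > (torus knot T(10,31)); the central element u^10 = v^31 acts as +I or -I in any irreducible SL(2,C) representation.
On an irreducible component, tr(u) is locked at 2*cos(pi*alpha/10) for some alpha in 1..9, and tr(v) at 2*cos(pi*beta/31) for some beta in 1..30.
u^10 = (-1)^alpha I and v^31 = (-1)^beta I must agree, so alpha and beta have equal parity.
Enumerate parity-matched pairs: 5*15 odd-odd plus 4*15 even-even gives 135.
That is 135 components of irreducible characters, and with the reducible (abelian) component the total is 136.

136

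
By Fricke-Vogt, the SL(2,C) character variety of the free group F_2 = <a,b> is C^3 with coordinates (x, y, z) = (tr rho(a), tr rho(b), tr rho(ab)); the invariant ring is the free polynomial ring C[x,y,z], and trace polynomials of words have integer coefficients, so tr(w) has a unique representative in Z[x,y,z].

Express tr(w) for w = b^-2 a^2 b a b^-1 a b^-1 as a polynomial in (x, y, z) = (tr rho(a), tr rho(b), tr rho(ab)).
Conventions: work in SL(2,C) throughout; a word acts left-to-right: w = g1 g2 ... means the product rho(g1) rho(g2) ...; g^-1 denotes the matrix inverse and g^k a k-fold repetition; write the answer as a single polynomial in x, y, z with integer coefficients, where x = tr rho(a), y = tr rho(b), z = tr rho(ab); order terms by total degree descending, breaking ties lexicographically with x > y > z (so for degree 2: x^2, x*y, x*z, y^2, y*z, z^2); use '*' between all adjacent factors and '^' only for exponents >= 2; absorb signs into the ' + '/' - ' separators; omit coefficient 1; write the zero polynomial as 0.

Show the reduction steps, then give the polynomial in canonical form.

x^3*y^4*z - x^2*y^5 - 2*x^2*y^3*z^2 - 2*x^3*y^2*z + x*y^4*z + x*y^2*z^3 + 3*x^2*y^3 + 3*x^2*y*z^2 - 2*x*y^2*z - x*z^3 - 2*x^2*y - y*z^2 + 2*x*z + y

tr(b a^2) = tr(a) * tr(b a) - tr(b)  (reduce the a square) = x*z - y
so tr(a^2 b a) = tr(a) * tr(b a^2) - tr(b a)  (reduce the a square) = x^2*z - x*y - z
so tr(a^2 b a^2) = tr(a) * tr(a^2 b a) - tr(a^2 b)  (reduce the a square) = x^3*z - x^2*y - 2*x*z + y
so tr(b a b a) = tr(a b) * tr(a b) - tr(1)  (split on a) = z^2 - 2
reduce: tr(b a b) = tr(b) * tr(a b) - tr(a)  (reduce the b square) = y*z - x
tr(b a^2 b a) = tr(a) * tr(b a b a) - tr(b a b)  (reduce the a square) = x*z^2 - y*z - x
so tr(b^2) = tr(b) * tr(b) - tr(1)  (reduce the b square) = y^2 - 2
reduce: tr(b a^2 b) = tr(a) * tr(b^2 a) - tr(b^2)  (reduce the a square) = x*y*z - x^2 - y^2 + 2
tr(a^2 b a^2 b) = tr(a) * tr(b a^2 b a) - tr(b a^2 b)  (reduce the a square) = x^2*z^2 - 2*x*y*z + y^2 - 2
so tr(a^2 b a^2 b^-1) = tr(a^2 b a^2) * tr(b) - tr(a^2 b a^2 b)  (eliminate b^-1) = x^3*y*z - x^2*y^2 - x^2*z^2 + 2
so tr(a^2 b a^2 b^-2) = tr(a^2 b a^2 b^-1) * tr(b) - tr(a^2 b a^2)  (eliminate b^-1) = x^3*y^2*z - x^2*y^3 - x^2*y*z^2 - x^3*z + x^2*y + 2*x*z + y
so tr(a b^-3 a^2 b a) = tr(a^2 b a^2 b^-2) * tr(b) - tr(a^2 b a^2 b^-1)  (eliminate b^-1) = x^3*y^3*z - x^2*y^4 - x^2*y^2*z^2 - 2*x^3*y*z + 2*x^2*y^2 + x^2*z^2 + 2*x*y*z + y^2 - 2
so tr(a^2 b a b a) = tr(a) * tr(b a b a^2) - tr(b a b a)  (reduce the a square) = x^2*z^2 - x*y*z - x^2 - z^2 + 2
tr(b a b a b a) = tr(b a b a) * tr(b a) - tr(a b)  (split on b) = z^3 - 3*z
tr(b a b a b) = tr(b) * tr(a b a b) - tr(a b a)  (reduce the b square) = y*z^2 - x*z - y
so tr(a^2 b a b a b) = tr(a) * tr(b a b a b a) - tr(b a b a b)  (reduce the a square) = x*z^3 - y*z^2 - 2*x*z + y
tr(a^2 b a b a b^-1) = tr(a^2 b a b a) * tr(b) - tr(a^2 b a b a b)  (eliminate b^-1) = x^2*y*z^2 - x*y^2*z - x*z^3 - x^2*y + 2*x*z + y
tr(b^-2 a^2 b a b a) = tr(a^2 b a b a b^-1) * tr(b) - tr(a^2 b a b a)  (eliminate b^-1) = x^2*y^2*z^2 - x*y^3*z - x*y*z^3 - x^2*y^2 - x^2*z^2 + 3*x*y*z + x^2 + y^2 + z^2 - 2
reduce: tr(a b^-3 a^2 b a b) = tr(b^-2 a^2 b a b a) * tr(b) - tr(b^-2 a^2 b a b a b)  (eliminate b^-1) = x^2*y^3*z^2 - x*y^4*z - x*y^2*z^3 - x^2*y^3 - 2*x^2*y*z^2 + 4*x*y^2*z + x*z^3 + 2*x^2*y + y^3 + y*z^2 - 2*x*z - 3*y
so tr(b^-2 a^2 b a b^-1 a b^-1) = tr(a b^-3 a^2 b a) * tr(b) - tr(a b^-3 a^2 b a b)  (eliminate b^-1) = x^3*y^4*z - x^2*y^5 - 2*x^2*y^3*z^2 - 2*x^3*y^2*z + x*y^4*z + x*y^2*z^3 + 3*x^2*y^3 + 3*x^2*y*z^2 - 2*x*y^2*z - x*z^3 - 2*x^2*y - y*z^2 + 2*x*z + y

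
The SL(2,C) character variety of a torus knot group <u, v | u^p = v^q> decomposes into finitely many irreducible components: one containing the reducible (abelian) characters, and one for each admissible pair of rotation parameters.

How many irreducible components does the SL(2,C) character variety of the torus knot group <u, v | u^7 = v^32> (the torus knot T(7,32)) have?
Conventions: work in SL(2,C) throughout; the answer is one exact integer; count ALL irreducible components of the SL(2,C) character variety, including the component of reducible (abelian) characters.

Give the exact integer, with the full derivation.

94

For T(7,32): irreducibility forces the central element u^7 = v^32 to one of +I, -I.
So on each irreducible component the traces are pinned: tr(u) = 2*cos(pi*alpha/7) with 1 <= alpha <= 6, tr(v) = 2*cos(pi*beta/32) with 1 <= beta <= 31.
Consistency of u^7 = (-1)^alpha I with v^32 = (-1)^beta I forces alpha = beta (mod 2).
Counting: 3 odd alphas x 16 odd betas + 3 even alphas x 15 even betas = 48 + 45 = 93.
That is 93 components of irreducible characters, and with the reducible (abelian) component the total is 94.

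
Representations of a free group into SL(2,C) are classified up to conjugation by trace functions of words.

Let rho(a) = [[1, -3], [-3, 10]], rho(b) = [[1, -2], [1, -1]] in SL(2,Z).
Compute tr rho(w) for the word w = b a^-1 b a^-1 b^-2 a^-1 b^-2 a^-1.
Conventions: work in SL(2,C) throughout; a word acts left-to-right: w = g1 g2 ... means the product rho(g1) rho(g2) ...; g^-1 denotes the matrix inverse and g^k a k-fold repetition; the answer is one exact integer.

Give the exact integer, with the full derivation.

4201

rho(b) = [[1, -2], [1, -1]]
... * rho(a^-1) = [[10, 3], [3, 1]]  ->  [[4, 1], [7, 2]]
... * rho(b) = [[1, -2], [1, -1]]  ->  [[5, -9], [9, -16]]
... * rho(a^-1) = [[10, 3], [3, 1]]  ->  [[23, 6], [42, 11]]
... * rho(b^-1) = [[-1, 2], [-1, 1]]  ->  [[-29, 52], [-53, 95]]
... * rho(b^-1) = [[-1, 2], [-1, 1]]  ->  [[-23, -6], [-42, -11]]
... * rho(a^-1) = [[10, 3], [3, 1]]  ->  [[-248, -75], [-453, -137]]
... * rho(b^-1) = [[-1, 2], [-1, 1]]  ->  [[323, -571], [590, -1043]]
... * rho(b^-1) = [[-1, 2], [-1, 1]]  ->  [[248, 75], [453, 137]]
... * rho(a^-1) = [[10, 3], [3, 1]]  ->  [[2705, 819], [4941, 1496]]
tr = 2705 + 1496 = 4201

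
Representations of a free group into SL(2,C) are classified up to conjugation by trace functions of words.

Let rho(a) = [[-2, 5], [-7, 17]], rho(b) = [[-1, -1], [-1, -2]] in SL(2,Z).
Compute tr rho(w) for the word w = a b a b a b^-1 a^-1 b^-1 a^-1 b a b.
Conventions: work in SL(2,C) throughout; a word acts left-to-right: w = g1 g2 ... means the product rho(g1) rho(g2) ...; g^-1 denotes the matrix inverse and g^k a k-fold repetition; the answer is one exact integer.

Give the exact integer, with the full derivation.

rho(a) = [[-2, 5], [-7, 17]]
... * rho(b) = [[-1, -1], [-1, -2]]  ->  [[-3, -8], [-10, -27]]
... * rho(a) = [[-2, 5], [-7, 17]]  ->  [[62, -151], [209, -509]]
... * rho(b) = [[-1, -1], [-1, -2]]  ->  [[89, 240], [300, 809]]
... * rho(a) = [[-2, 5], [-7, 17]]  ->  [[-1858, 4525], [-6263, 15253]]
... * rho(b^-1) = [[-2, 1], [1, -1]]  ->  [[8241, -6383], [27779, -21516]]
... * rho(a^-1) = [[17, -5], [7, -2]]  ->  [[95416, -28439], [321631, -95863]]
... * rho(b^-1) = [[-2, 1], [1, -1]]  ->  [[-219271, 123855], [-739125, 417494]]
... * rho(a^-1) = [[17, -5], [7, -2]]  ->  [[-2860622, 848645], [-9642667, 2860637]]
... * rho(b) = [[-1, -1], [-1, -2]]  ->  [[2011977, 1163332], [6782030, 3921393]]
... * rho(a) = [[-2, 5], [-7, 17]]  ->  [[-12167278, 29836529], [-41013811, 100573831]]
... * rho(b) = [[-1, -1], [-1, -2]]  ->  [[-17669251, -47505780], [-59560020, -160133851]]
tr = -17669251 + -160133851 = -177803102

-177803102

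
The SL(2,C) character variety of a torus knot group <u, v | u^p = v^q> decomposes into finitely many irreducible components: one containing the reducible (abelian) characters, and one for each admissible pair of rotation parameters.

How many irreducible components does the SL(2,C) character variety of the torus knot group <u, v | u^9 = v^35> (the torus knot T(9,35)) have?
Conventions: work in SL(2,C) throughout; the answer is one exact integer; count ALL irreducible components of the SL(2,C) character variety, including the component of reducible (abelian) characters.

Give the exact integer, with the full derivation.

137

Gamma = < u, v | u^9 = v^35 > (torus knot T(9,35)); the central element u^9 = v^35 acts as +I or -I in any irreducible SL(2,C) representation.
This locks tr(u) to 2*cos(pi*alpha/9), alpha in 1..8, and tr(v) to 2*cos(pi*beta/35), beta in 1..34, on each component of irreducible characters.
The two central values (-1)^alpha I and (-1)^beta I must be the same matrix, so alpha and beta share a parity.
count pairs: odd alpha (4 choices) x odd beta (17), plus even alpha (4) x even beta (17): 4*17 + 4*17 = 136.
That is 136 components of irreducible characters, and with the reducible (abelian) component the total is 137.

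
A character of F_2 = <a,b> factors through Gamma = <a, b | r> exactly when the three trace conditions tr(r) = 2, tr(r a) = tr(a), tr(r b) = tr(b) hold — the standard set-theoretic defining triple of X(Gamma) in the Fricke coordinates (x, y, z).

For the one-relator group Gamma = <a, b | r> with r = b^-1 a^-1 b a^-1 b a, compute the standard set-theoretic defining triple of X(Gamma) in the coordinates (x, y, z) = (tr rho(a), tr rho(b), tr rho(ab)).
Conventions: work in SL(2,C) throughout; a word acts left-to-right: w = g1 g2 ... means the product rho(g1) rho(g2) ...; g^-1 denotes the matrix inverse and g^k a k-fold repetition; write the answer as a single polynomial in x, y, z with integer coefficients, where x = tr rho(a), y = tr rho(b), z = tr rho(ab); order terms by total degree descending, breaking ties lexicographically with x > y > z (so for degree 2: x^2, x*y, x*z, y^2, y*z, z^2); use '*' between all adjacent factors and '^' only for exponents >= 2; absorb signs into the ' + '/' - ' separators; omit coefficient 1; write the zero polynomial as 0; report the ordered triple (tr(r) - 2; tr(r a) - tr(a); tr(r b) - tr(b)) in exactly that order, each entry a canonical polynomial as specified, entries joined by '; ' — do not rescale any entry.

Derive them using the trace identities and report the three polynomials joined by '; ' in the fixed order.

tr(b^2) = tr(b)*tr(b) - tr(1)   [square of b] = y^2 - 2
tr(b^2 a) = tr(b)*tr(a b) - tr(a)   [square of b] = y*z - x
tr(b a^-1 b) = tr(b^2)*tr(a) - tr(b^2 a)   [inverse elimination on a] = x*y^2 - y*z - x
tr(b a b^2) = tr(b)*tr(b a b) - tr(b a)   [square of b] = y^2*z - x*y - z
tr(a b a b) = tr(b a)*tr(b a) - tr(1)   [split at a repeated b] = z^2 - 2
tr(a b a) = tr(a)*tr(b a) - tr(b)   [square of a] = x*z - y
tr(b a b^2 a) = tr(b)*tr(a b a b) - tr(a b a)   [square of b] = y*z^2 - x*z - y
tr(b a^-1 b a b) = tr(b a b^2)*tr(a) - tr(b a b^2 a)   [inverse elimination on a] = x*y^2*z - x^2*y - y*z^2 + y
tr(b a b a b a) = tr(b a)*tr(b a b a) - tr(b^-1 a^-1)   [split at a repeated b] = z^3 - 3*z
tr(b a^-1 b a b a) = tr(b a b a b)*tr(a) - tr(b a b a b a)   [inverse elimination on a] = x*y*z^2 - x^2*z - z^3 - x*y + 3*z
tr(a^-1 b a^-1 b a b) = tr(b a^-1 b a b)*tr(a) - tr(b a^-1 b a b a)   [inverse elimination on a] = x^2*y^2*z - x^3*y - 2*x*y*z^2 + x^2*z + z^3 + 2*x*y - 3*z
tr(b^-1 a^-1 b a^-1 b a) = tr(a^-1 b a^-1 b a)*tr(b) - tr(a^-1 b a^-1 b a b)   [inverse elimination on b] = -x^2*y^2*z + x^3*y + x*y^3 + 2*x*y*z^2 - x^2*z - y^2*z - z^3 - 3*x*y + 3*z
tr(b a^-1 b a) = tr(b a b)*tr(a) - tr(b a b a) = x*y*z - x^2 - z^2 + 2
tr(a^2) = tr(a)*tr(a) - tr(1) = x^2 - 2
tr(a^2 b^2) = tr(b)*tr(a^2 b) - tr(a^2) = x*y*z - x^2 - y^2 + 2
tr(b^2 a^2 b) = tr(b)*tr(a^2 b^2) - tr(a^2 b) = x*y^2*z - x^2*y - y^3 - x*z + 3*y
tr(b^2 a^2 b a) = tr(a)*tr(b a b^2 a) - tr(b a b^2) = x*y*z^2 - x^2*z - y^2*z + z
tr(b a^2 b a^-1 b) = tr(b^2 a^2 b)*tr(a) - tr(b^2 a^2 b a) = x^2*y^2*z - x^3*y - x*y^3 - x*y*z^2 + y^2*z + 3*x*y - z
tr(b a b a^2 b) = tr(a)*tr(b^2 a b a) - tr(b^2 a b) = x*y*z^2 - x^2*z - y^2*z + z
tr(b a b a^2 b a) = tr(a)*tr(b a b a b a) - tr(b a b a b) = x*z^3 - y*z^2 - 2*x*z + y
tr(b a^2 b a^-1 b a) = tr(b a b a^2 b)*tr(a) - tr(b a b a^2 b a) = x^2*y*z^2 - x^3*z - x*y^2*z - x*z^3 + y*z^2 + 3*x*z - y
tr(a^-1 b a^-1 b a^2 b) = tr(b a^2 b a^-1 b)*tr(a) - tr(b a^2 b a^-1 b a) = x^3*y^2*z - x^4*y - x^2*y^3 - 2*x^2*y*z^2 + x^3*z + 2*x*y^2*z + x*z^3 + 3*x^2*y - y*z^2 - 4*x*z + y
tr(b^-1 a^-1 b a^-1 b a^2) = tr(a^-1 b a^-1 b a^2)*tr(b) - tr(a^-1 b a^-1 b a^2 b) = -x^3*y^2*z + x^4*y + x^2*y^3 + 2*x^2*y*z^2 - x^3*z - x*y^2*z - x*z^3 - 4*x^2*y + 4*x*z + y
assemble the triple (tr(r) - 2; tr(r a) - x; tr(r b) - y)

-x^2*y^2*z + x^3*y + x*y^3 + 2*x*y*z^2 - x^2*z - y^2*z - z^3 - 3*x*y + 3*z - 2; -x^3*y^2*z + x^4*y + x^2*y^3 + 2*x^2*y*z^2 - x^3*z - x*y^2*z - x*z^3 - 4*x^2*y + 4*x*z - x + y; x*y^2 - y*z - x - y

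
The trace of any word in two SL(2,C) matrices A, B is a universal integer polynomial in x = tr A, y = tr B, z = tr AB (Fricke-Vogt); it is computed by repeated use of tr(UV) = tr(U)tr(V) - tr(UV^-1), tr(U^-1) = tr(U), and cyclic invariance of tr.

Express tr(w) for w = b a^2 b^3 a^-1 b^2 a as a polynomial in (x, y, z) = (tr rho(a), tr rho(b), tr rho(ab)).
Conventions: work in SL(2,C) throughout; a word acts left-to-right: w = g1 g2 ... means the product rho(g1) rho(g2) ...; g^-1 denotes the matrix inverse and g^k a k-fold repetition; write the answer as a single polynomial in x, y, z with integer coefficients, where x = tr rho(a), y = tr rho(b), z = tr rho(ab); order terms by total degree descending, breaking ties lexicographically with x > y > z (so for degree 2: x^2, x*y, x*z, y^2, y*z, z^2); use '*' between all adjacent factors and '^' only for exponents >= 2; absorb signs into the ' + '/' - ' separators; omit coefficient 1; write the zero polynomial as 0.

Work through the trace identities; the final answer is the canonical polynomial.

x^2*y^4*z^2 - x^3*y^3*z - x*y^5*z - x*y^3*z^3 - x^2*y^2*z^2 + y^4*z^2 + x^3*y*z + 3*x*y^3*z + x*y*z^3 + x^2*y^2 - 2*y^2*z^2 - x*y*z - x^2 - y^2 + 2

trace(a b a b) = trace(b a) * trace(b a) - trace(1) = z^2 - 2
trace(a b a) = trace(a) * trace(b a) - trace(b) = x*z - y
trace(a b a b^2) = trace(b) * trace(a b a b) - trace(a b a) = y*z^2 - x*z - y
trace(a b a b^3) = trace(b) * trace(a b a b^2) - trace(a b a b) = y^2*z^2 - x*y*z - y^2 - z^2 + 2
trace(b^2 a b a b^2) = trace(b) * trace(a b a b^3) - trace(a b a b^2) = y^3*z^2 - x*y^2*z - y^3 - 2*y*z^2 + x*z + 3*y
trace(b^5 a b a) = trace(b) * trace(b^2 a b a b^2) - trace(b^2 a b a b) = y^4*z^2 - x*y^3*z - y^4 - 3*y^2*z^2 + 2*x*y*z + 4*y^2 + z^2 - 2
trace(a b^2) = trace(b) * trace(a b) - trace(a) = y*z - x
trace(b a b^2) = trace(b) * trace(a b^2) - trace(a b) = y^2*z - x*y - z
trace(b^3 a b) = trace(b) * trace(b a b^2) - trace(b a b) = y^3*z - x*y^2 - 2*y*z + x
trace(b^3 a b^2) = trace(b) * trace(b^3 a b) - trace(b^3 a) = y^4*z - x*y^3 - 3*y^2*z + 2*x*y + z
trace(b^5 a b) = trace(b) * trace(b^3 a b^2) - trace(b^3 a b) = y^5*z - x*y^4 - 4*y^3*z + 3*x*y^2 + 3*y*z - x
trace(b^2 a b a^2 b^3) = trace(a) * trace(b^5 a b a) - trace(b^5 a b) = x*y^4*z^2 - x^2*y^3*z - y^5*z - 3*x*y^2*z^2 + 2*x^2*y*z + 4*y^3*z + x*y^2 + x*z^2 - 3*y*z - x
trace(a b a b a b) = trace(b a) * trace(b a b a) - trace(b^-1 a^-1) = z^3 - 3*z
trace(a b a b a) = trace(a) * trace(b a b a) - trace(b a b) = x*z^2 - y*z - x
trace(a b a b^2 a b) = trace(b) * trace(a b a b a b) - trace(a b a b a) = y*z^3 - x*z^2 - 2*y*z + x
trace(a b a b^2 a) = trace(a) * trace(b a b^2 a) - trace(b a b^2) = x*y*z^2 - x^2*z - y^2*z + z
trace(b a b^2 a b a b) = trace(b) * trace(a b a b^2 a b) - trace(a b a b^2 a) = y^2*z^3 - 2*x*y*z^2 + x^2*z - y^2*z + x*y - z
trace(b^3 a b^2 a b a) = trace(b) * trace(b a b^2 a b a b) - trace(b a b^2 a b a) = y^3*z^3 - 2*x*y^2*z^2 + x^2*y*z - y^3*z - y*z^3 + x*y^2 + x*z^2 + y*z - x
trace(a^2) = trace(a) * trace(a) - trace(1) = x^2 - 2
trace(a b^2 a) = trace(b) * trace(a^2 b) - trace(a^2) = x*y*z - x^2 - y^2 + 2
trace(a b^2 a b^2) = trace(b) * trace(a b^2 a b) - trace(a b^2 a) = y^2*z^2 - 2*x*y*z + x^2 - 2
trace(a b^2 a b^3) = trace(b) * trace(a b^2 a b^2) - trace(a b^2 a b) = y^3*z^2 - 2*x*y^2*z + x^2*y - y*z^2 + x*z - y
trace(b^3 a b^2 a b) = trace(b) * trace(a b^2 a b^3) - trace(a b^2 a b^2) = y^4*z^2 - 2*x*y^3*z + x^2*y^2 - 2*y^2*z^2 + 3*x*y*z - x^2 - y^2 + 2
trace(b^2 a b a^2 b^3 a) = trace(a) * trace(b^3 a b^2 a b a) - trace(b^3 a b^2 a b) = x*y^3*z^3 - 2*x^2*y^2*z^2 - y^4*z^2 + x^3*y*z + x*y^3*z - x*y*z^3 + x^2*z^2 + 2*y^2*z^2 - 2*x*y*z + y^2 - 2
trace(b a^2 b^3 a^-1 b^2 a) = trace(b^2 a b a^2 b^3) * trace(a) - trace(b^2 a b a^2 b^3 a) = x^2*y^4*z^2 - x^3*y^3*z - x*y^5*z - x*y^3*z^3 - x^2*y^2*z^2 + y^4*z^2 + x^3*y*z + 3*x*y^3*z + x*y*z^3 + x^2*y^2 - 2*y^2*z^2 - x*y*z - x^2 - y^2 + 2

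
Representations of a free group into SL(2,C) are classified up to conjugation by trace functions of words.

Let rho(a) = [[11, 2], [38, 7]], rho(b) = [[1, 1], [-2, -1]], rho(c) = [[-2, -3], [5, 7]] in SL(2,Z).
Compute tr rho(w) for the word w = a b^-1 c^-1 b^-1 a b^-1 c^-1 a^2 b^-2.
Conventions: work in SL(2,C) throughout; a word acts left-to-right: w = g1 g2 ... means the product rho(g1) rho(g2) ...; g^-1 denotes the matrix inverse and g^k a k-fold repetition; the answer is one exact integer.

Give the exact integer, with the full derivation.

rho(a) = [[11, 2], [38, 7]]
... * rho(b^-1) = [[-1, -1], [2, 1]]  ->  [[-7, -9], [-24, -31]]
... * rho(c^-1) = [[7, 3], [-5, -2]]  ->  [[-4, -3], [-13, -10]]
... * rho(b^-1) = [[-1, -1], [2, 1]]  ->  [[-2, 1], [-7, 3]]
... * rho(a) = [[11, 2], [38, 7]]  ->  [[16, 3], [37, 7]]
... * rho(b^-1) = [[-1, -1], [2, 1]]  ->  [[-10, -13], [-23, -30]]
... * rho(c^-1) = [[7, 3], [-5, -2]]  ->  [[-5, -4], [-11, -9]]
... * rho(a) = [[11, 2], [38, 7]]  ->  [[-207, -38], [-463, -85]]
... * rho(a) = [[11, 2], [38, 7]]  ->  [[-3721, -680], [-8323, -1521]]
... * rho(b^-1) = [[-1, -1], [2, 1]]  ->  [[2361, 3041], [5281, 6802]]
... * rho(b^-1) = [[-1, -1], [2, 1]]  ->  [[3721, 680], [8323, 1521]]
tr = 3721 + 1521 = 5242

5242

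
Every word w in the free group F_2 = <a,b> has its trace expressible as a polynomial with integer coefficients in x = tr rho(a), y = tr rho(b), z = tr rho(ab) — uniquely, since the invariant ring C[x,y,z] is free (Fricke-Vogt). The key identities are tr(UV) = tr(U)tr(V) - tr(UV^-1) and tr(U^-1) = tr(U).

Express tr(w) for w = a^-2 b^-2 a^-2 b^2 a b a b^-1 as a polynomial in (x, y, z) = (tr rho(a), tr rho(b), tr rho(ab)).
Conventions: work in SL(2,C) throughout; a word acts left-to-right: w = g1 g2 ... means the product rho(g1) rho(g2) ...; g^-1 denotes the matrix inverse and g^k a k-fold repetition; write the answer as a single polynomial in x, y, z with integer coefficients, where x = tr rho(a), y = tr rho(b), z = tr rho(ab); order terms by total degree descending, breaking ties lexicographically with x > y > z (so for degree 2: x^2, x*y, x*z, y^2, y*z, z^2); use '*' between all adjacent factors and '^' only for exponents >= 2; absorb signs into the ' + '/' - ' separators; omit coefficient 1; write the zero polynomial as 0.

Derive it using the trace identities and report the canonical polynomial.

tr(b a b) = tr(b) * tr(a b) - tr(a)  (reduce the b square) = y*z - x
so tr(b^2 a b) = tr(b) * tr(b a b) - tr(b a)  (reduce the b square) = y^2*z - x*y - z
so tr(a b a b) = tr(b a) * tr(b a) - tr(1)  (split on b) = z^2 - 2
so tr(a b a) = tr(a) * tr(b a) - tr(b)  (reduce the a square) = x*z - y
tr(b^2 a b a) = tr(b) * tr(a b a b) - tr(a b a)  (reduce the b square) = y*z^2 - x*z - y
reduce: tr(a^-1 b^2 a b) = tr(b^2 a b) * tr(a) - tr(b^2 a b a)  (eliminate a^-1) = x*y^2*z - x^2*y - y*z^2 + y
tr(b^2 a b a b) = tr(b) * tr(b a b a b) - tr(b a b a)  (reduce the b square) = y^2*z^2 - x*y*z - y^2 - z^2 + 2
tr(a b a b a b) = tr(b a) * tr(b a b a) - tr(b^-1 a^-1)  (split on b) = z^3 - 3*z
tr(a b a b a) = tr(a) * tr(b a b a) - tr(b a b)  (reduce the a square) = x*z^2 - y*z - x
reduce: tr(b^2 a b a b a) = tr(b) * tr(a b a b a b) - tr(a b a b a)  (reduce the b square) = y*z^3 - x*z^2 - 2*y*z + x
reduce: tr(a^-1 b^2 a b a b) = tr(b^2 a b a b) * tr(a) - tr(b^2 a b a b a)  (eliminate a^-1) = x*y^2*z^2 - x^2*y*z - y*z^3 - x*y^2 + 2*y*z + x
reduce: tr(a^-2 b^2 a b a b) = tr(a^-1 b^2 a b a b) * tr(a) - tr(a^-1 b^2 a b a b a)  (eliminate a^-1) = x^2*y^2*z^2 - x^3*y*z - x*y*z^3 - x^2*y^2 - y^2*z^2 + 3*x*y*z + x^2 + y^2 + z^2 - 2
reduce: tr(b^-1 a^-2 b^2 a b a) = tr(a^-2 b^2 a b a) * tr(b) - tr(a^-2 b^2 a b a b)  (eliminate b^-1) = -x^2*y^2*z^2 + x^3*y*z + x*y^3*z + x*y*z^3 - 3*x*y*z - x^2 - z^2 + 2
reduce: tr(b^-1 a^-2 b^2 a b a b^-1) = tr(b^-1 a^-2 b^2 a b a) * tr(b) - tr(b^-1 a^-2 b^2 a b a b)  (eliminate b^-1) = -x^2*y^3*z^2 + x^3*y^2*z + x*y^4*z + x*y^2*z^3 - 4*x*y^2*z + y
reduce: tr(a b^2 a b a) = tr(a) * tr(b^2 a b a) - tr(b^2 a b)  (reduce the a square) = x*y*z^2 - x^2*z - y^2*z + z
so tr(b^2 a b a b^-1 a) = tr(a b^2 a b a) * tr(b) - tr(a b^2 a b a b)  (eliminate b^-1) = x*y^2*z^2 - x^2*y*z - y^3*z - y*z^3 + x*z^2 + 3*y*z - x
tr(a^-1 b^2 a b a b^-1) = tr(b^2 a b a b^-1) * tr(a) - tr(b^2 a b a b^-1 a)  (eliminate a^-1) = -x*y^2*z^2 + x^2*y*z + y^3*z + y*z^3 - 3*y*z - x
so tr(b^2 a b a^2 b) = tr(b) * tr(a b a^2 b^2) - tr(a b a^2 b)  (reduce the b square) = x*y^2*z^2 - x^2*y*z - y^3*z - x*z^2 + 2*y*z + x
tr(b^2) = tr(b) * tr(b) - tr(1)  (reduce the b square) = y^2 - 2
so tr(a b^2 a) = tr(a) * tr(b^2 a) - tr(b^2)  (reduce the a square) = x*y*z - x^2 - y^2 + 2
tr(b a b^2 a b) = tr(b) * tr(a b^2 a b) - tr(a b^2 a)  (reduce the b square) = y^2*z^2 - 2*x*y*z + x^2 - 2
tr(b^2 a b a^2 b a) = tr(a) * tr(b a b^2 a b a) - tr(b a b^2 a b)  (reduce the a square) = x*y*z^3 - x^2*z^2 - y^2*z^2 + 2
tr(a b a^-1 b^2 a b a) = tr(b^2 a b a^2 b) * tr(a) - tr(b^2 a b a^2 b a)  (eliminate a^-1) = x^2*y^2*z^2 - x^3*y*z - x*y^3*z - x*y*z^3 + y^2*z^2 + 2*x*y*z + x^2 - 2
tr(b^2 a b a b a b) = tr(b) * tr(a b a b a b^2) - tr(a b a b a b)  (reduce the b square) = y^2*z^3 - x*y*z^2 - 2*y^2*z - z^3 + x*y + 3*z
tr(a b a b a b a b) = tr(b a) * tr(b a b a b a) - tr(b^-1 a^-1 b^-1 a^-1)  (split on b) = z^4 - 4*z^2 + 2
reduce: tr(a b a b a b a) = tr(a) * tr(b a b a b a) - tr(b a b a b)  (reduce the a square) = x*z^3 - y*z^2 - 2*x*z + y
tr(b^2 a b a b a b a) = tr(b) * tr(a b a b a b a b) - tr(a b a b a b a)  (reduce the b square) = y*z^4 - x*z^3 - 3*y*z^2 + 2*x*z + y
reduce: tr(a b a^-1 b^2 a b a b) = tr(b^2 a b a b a b) * tr(a) - tr(b^2 a b a b a b a)  (eliminate a^-1) = x*y^2*z^3 - x^2*y*z^2 - y*z^4 - 2*x*y^2*z + x^2*y + 3*y*z^2 + x*z - y
tr(a^-1 b^2 a b a b^-1 a b) = tr(a b a^-1 b^2 a b a) * tr(b) - tr(a b a^-1 b^2 a b a b)  (eliminate b^-1) = x^2*y^3*z^2 - x^3*y^2*z - x*y^4*z - 2*x*y^2*z^3 + x^2*y*z^2 + y^3*z^2 + y*z^4 + 4*x*y^2*z - 3*y*z^2 - x*z - y
so tr(b^2 a b a b^-1 a b) = tr(a b^3 a b a) * tr(b) - tr(a b^3 a b a b)  (eliminate b^-1) = x*y^3*z^2 - x^2*y^2*z - y^4*z - y^2*z^3 + 4*y^2*z + z^3 - 3*z
so tr(a^-2 b^2 a b a b^-1 a b) = tr(a^-1 b^2 a b a b^-1 a b) * tr(a) - tr(a^-1 b^2 a b a b^-1 a b a)  (eliminate a^-1) = x^3*y^3*z^2 - x^4*y^2*z - x^2*y^4*z - 2*x^2*y^2*z^3 + x^3*y*z^2 + x*y*z^4 + 5*x^2*y^2*z + y^4*z + y^2*z^3 - 3*x*y*z^2 - x^2*z - 4*y^2*z - z^3 - x*y + 3*z
tr(b^-1 a^-2 b^2 a b a b^-1 a) = tr(a^-2 b^2 a b a b^-1 a) * tr(b) - tr(a^-2 b^2 a b a b^-1 a b)  (eliminate b^-1) = -x^3*y^3*z^2 + x^4*y^2*z + x^2*y^4*z + 2*x^2*y^2*z^3 - x^3*y*z^2 - x*y^3*z^2 - x*y*z^4 - 4*x^2*y^2*z + 3*x*y*z^2 + x^2*z + y^2*z + z^3 - 3*z
tr(a^-2 b^2 a b a b^-1 a^-1 b^-1) = tr(b^-1 a^-2 b^2 a b a b^-1) * tr(a) - tr(b^-1 a^-2 b^2 a b a b^-1 a)  (eliminate a^-1) = -x^2*y^2*z^3 + x^3*y*z^2 + x*y^3*z^2 + x*y*z^4 - 3*x*y*z^2 - x^2*z - y^2*z - z^3 + x*y + 3*z
so tr(a^-2 b^2 a b a b^-1 a^-1) = tr(b^2 a b a b^-1 a^-2) * tr(a) - tr(b^2 a b a b^-1 a^-1)  (eliminate a^-1) = -x^3*y^2*z^2 + x^4*y*z + x^2*y^3*z + x^2*y*z^3 + x*y^2*z^2 - 4*x^2*y*z - y^3*z - y*z^3 - x^3 - x*z^2 + 3*y*z + 3*x
reduce: tr(b^-2 a^-2 b^2 a b a b^-1 a^-1) = tr(a^-2 b^2 a b a b^-1 a^-1 b^-1) * tr(b) - tr(a^-2 b^2 a b a b^-1 a^-1)  (eliminate b^-1) = -x^2*y^3*z^3 + 2*x^3*y^2*z^2 + x*y^4*z^2 + x*y^2*z^4 - x^4*y*z - x^2*y^3*z - x^2*y*z^3 - 4*x*y^2*z^2 + 3*x^2*y*z + x^3 + x*y^2 + x*z^2 - 3*x
tr(a^-1 b^2 a b a b^-2) = tr(b^-1 a^-1 b^2 a b a) * tr(b) - tr(b^-1 a^-1 b^2 a b a b)  (eliminate b^-1) = -x*y^3*z^2 + x^2*y^2*z + y^4*z + y^2*z^3 - 4*y^2*z + z
reduce: tr(b^2 a b a b^-3 a^-1) = tr(a^-1 b^2 a b a b^-2) * tr(b) - tr(a^-1 b^2 a b a b^-1)  (eliminate b^-1) = -x*y^4*z^2 + x^2*y^3*z + y^5*z + y^3*z^3 + x*y^2*z^2 - x^2*y*z - 5*y^3*z - y*z^3 + 4*y*z + x
so tr(a b a b^-1) = tr(a b a) * tr(b) - tr(a b a b)  (eliminate b^-1) = x*y*z - y^2 - z^2 + 2
tr(b^-2 a^-2 b^2 a b a b^-1) = tr(b^2 a b a b^-3 a^-1) * tr(a) - tr(b^2 a b a b^-3)  (eliminate a^-1) = -x^2*y^4*z^2 + x^3*y^3*z + x*y^5*z + x*y^3*z^3 + x^2*y^2*z^2 - x^3*y*z - 5*x*y^3*z - x*y*z^3 + 3*x*y*z + x^2 + y^2 + z^2 - 2
tr(a^-2 b^-2 a^-2 b^2 a b a b^-1) = tr(b^-2 a^-2 b^2 a b a b^-1 a^-1) * tr(a) - tr(b^-2 a^-2 b^2 a b a b^-1)  (eliminate a^-1) = -x^3*y^3*z^3 + 2*x^4*y^2*z^2 + 2*x^2*y^4*z^2 + x^2*y^2*z^4 - x^5*y*z - 2*x^3*y^3*z - x^3*y*z^3 - x*y^5*z - x*y^3*z^3 - 5*x^2*y^2*z^2 + 4*x^3*y*z + 5*x*y^3*z + x*y*z^3 + x^4 + x^2*y^2 + x^2*z^2 - 3*x*y*z - 4*x^2 - y^2 - z^2 + 2

-x^3*y^3*z^3 + 2*x^4*y^2*z^2 + 2*x^2*y^4*z^2 + x^2*y^2*z^4 - x^5*y*z - 2*x^3*y^3*z - x^3*y*z^3 - x*y^5*z - x*y^3*z^3 - 5*x^2*y^2*z^2 + 4*x^3*y*z + 5*x*y^3*z + x*y*z^3 + x^4 + x^2*y^2 + x^2*z^2 - 3*x*y*z - 4*x^2 - y^2 - z^2 + 2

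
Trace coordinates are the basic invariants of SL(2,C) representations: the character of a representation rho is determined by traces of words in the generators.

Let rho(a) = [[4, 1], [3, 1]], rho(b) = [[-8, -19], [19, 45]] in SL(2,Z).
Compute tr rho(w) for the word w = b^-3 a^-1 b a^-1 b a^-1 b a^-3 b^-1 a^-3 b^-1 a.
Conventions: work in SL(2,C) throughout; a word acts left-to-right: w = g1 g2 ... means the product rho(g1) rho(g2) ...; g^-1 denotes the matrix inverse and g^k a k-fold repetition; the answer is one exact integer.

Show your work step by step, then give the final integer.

rho(b^-1) = [[45, 19], [-19, -8]]
... * rho(b^-1) = [[45, 19], [-19, -8]]  ->  [[1664, 703], [-703, -297]]
... * rho(b^-1) = [[45, 19], [-19, -8]]  ->  [[61523, 25992], [-25992, -10981]]
... * rho(a^-1) = [[1, -1], [-3, 4]]  ->  [[-16453, 42445], [6951, -17932]]
... * rho(b) = [[-8, -19], [19, 45]]  ->  [[938079, 2222632], [-396316, -939009]]
... * rho(a^-1) = [[1, -1], [-3, 4]]  ->  [[-5729817, 7952449], [2420711, -3359720]]
... * rho(b) = [[-8, -19], [19, 45]]  ->  [[196935067, 466726728], [-83200368, -197180909]]
... * rho(a^-1) = [[1, -1], [-3, 4]]  ->  [[-1203245117, 1669971845], [508342359, -705523268]]
... * rho(b) = [[-8, -19], [19, 45]]  ->  [[41355425991, 98010390248], [-17471680964, -41407051881]]
... * rho(a^-1) = [[1, -1], [-3, 4]]  ->  [[-252675744753, 350686135001], [106749474679, -148156526560]]
... * rho(a^-1) = [[1, -1], [-3, 4]]  ->  [[-1304734149756, 1655420284757], [551219054359, -699375580919]]
... * rho(a^-1) = [[1, -1], [-3, 4]]  ->  [[-6270995004027, 7926415288784], [2649345797116, -3348721378035]]
... * rho(b^-1) = [[45, 19], [-19, -8]]  ->  [[-432796665668111, -182560227386785], [182846267052885, 77127341169484]]
... * rho(a^-1) = [[1, -1], [-3, 4]]  ->  [[114884016492244, -297444243879029], [-48535756455567, 125663097625051]]
... * rho(a^-1) = [[1, -1], [-3, 4]]  ->  [[1007216748129331, -1304660992008360], [-425525049330720, 551188146955771]]
... * rho(a^-1) = [[1, -1], [-3, 4]]  ->  [[4921199724154411, -6225860716162771], [-2079089490198033, 2630277637153804]]
... * rho(b^-1) = [[45, 19], [-19, -8]]  ->  [[339745341194041144, 143309680488235977], [-143534302164833761, -60544921410993059]]
... * rho(a) = [[4, 1], [3, 1]]  ->  [[1788910406240872507, 483055021682277121], [-755771972892314221, -204079223575826820]]
tr = 1788910406240872507 + -204079223575826820 = 1584831182665045687

1584831182665045687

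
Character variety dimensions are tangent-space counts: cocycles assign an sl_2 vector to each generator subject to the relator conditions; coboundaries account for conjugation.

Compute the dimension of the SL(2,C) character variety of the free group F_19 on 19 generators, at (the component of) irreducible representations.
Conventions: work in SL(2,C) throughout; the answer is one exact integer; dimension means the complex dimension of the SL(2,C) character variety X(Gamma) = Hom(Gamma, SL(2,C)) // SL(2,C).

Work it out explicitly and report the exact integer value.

54

Gamma = F_19 has 19 generators and no relators.
A cocycle picks one sl_2 vector per generator freely, giving dim Z^1 = 3*19 = 57.
At an irreducible rho the centralizer of the image in sl_2 is 0, so the coboundary map sl_2 -> Z^1 is injective: dim B^1 = 3.
Therefore dim X = 57 - 3 = 54.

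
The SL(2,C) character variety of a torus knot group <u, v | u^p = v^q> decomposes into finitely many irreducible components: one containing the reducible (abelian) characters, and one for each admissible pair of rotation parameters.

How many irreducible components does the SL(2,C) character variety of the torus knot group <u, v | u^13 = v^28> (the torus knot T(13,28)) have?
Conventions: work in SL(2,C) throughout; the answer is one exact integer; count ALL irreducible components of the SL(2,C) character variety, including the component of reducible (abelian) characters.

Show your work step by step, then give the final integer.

163

In the torus knot group T(13,28), u^13 = v^28 is central, so an irreducible representation sends it to +I or -I (Schur).
On an irreducible component, tr(u) is locked at 2*cos(pi*alpha/13) for some alpha in 1..12, and tr(v) at 2*cos(pi*beta/28) for some beta in 1..27.
u^13 = (-1)^alpha I and v^28 = (-1)^beta I must agree, so alpha and beta have equal parity.
count pairs: odd alpha (6 choices) x odd beta (14), plus even alpha (6) x even beta (13): 6*14 + 6*13 = 162.
Total: 162 irreducible-character components + 1 reducible (abelian) component = 163.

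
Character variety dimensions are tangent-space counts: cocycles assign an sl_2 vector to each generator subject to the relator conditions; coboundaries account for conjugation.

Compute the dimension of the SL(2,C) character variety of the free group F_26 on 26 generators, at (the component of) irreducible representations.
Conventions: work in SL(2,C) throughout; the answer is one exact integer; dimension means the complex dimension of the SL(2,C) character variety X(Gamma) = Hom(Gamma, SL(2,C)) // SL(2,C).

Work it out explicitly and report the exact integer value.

75

Gamma = F_26 has 26 generators and no relators.
A cocycle picks one sl_2 vector per generator freely, giving dim Z^1 = 3*26 = 78.
At an irreducible rho the centralizer of the image in sl_2 is 0, so the coboundary map sl_2 -> Z^1 is injective: dim B^1 = 3.
dim X = dim H^1 = dim Z^1 - dim B^1 = 78 - 3 = 75.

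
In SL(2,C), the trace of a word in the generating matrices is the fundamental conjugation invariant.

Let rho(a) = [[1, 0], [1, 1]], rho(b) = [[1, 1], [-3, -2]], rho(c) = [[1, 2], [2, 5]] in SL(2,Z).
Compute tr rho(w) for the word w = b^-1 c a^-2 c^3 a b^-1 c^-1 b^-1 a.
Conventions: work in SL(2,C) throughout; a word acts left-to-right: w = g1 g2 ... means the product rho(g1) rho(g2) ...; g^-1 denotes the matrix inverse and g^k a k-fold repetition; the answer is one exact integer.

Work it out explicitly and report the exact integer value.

rho(b^-1) = [[-2, -1], [3, 1]]
... * rho(c) = [[1, 2], [2, 5]]  ->  [[-4, -9], [5, 11]]
... * rho(a^-1) = [[1, 0], [-1, 1]]  ->  [[5, -9], [-6, 11]]
... * rho(a^-1) = [[1, 0], [-1, 1]]  ->  [[14, -9], [-17, 11]]
... * rho(c) = [[1, 2], [2, 5]]  ->  [[-4, -17], [5, 21]]
... * rho(c) = [[1, 2], [2, 5]]  ->  [[-38, -93], [47, 115]]
... * rho(c) = [[1, 2], [2, 5]]  ->  [[-224, -541], [277, 669]]
... * rho(a) = [[1, 0], [1, 1]]  ->  [[-765, -541], [946, 669]]
... * rho(b^-1) = [[-2, -1], [3, 1]]  ->  [[-93, 224], [115, -277]]
... * rho(c^-1) = [[5, -2], [-2, 1]]  ->  [[-913, 410], [1129, -507]]
... * rho(b^-1) = [[-2, -1], [3, 1]]  ->  [[3056, 1323], [-3779, -1636]]
... * rho(a) = [[1, 0], [1, 1]]  ->  [[4379, 1323], [-5415, -1636]]
tr = 4379 + -1636 = 2743

2743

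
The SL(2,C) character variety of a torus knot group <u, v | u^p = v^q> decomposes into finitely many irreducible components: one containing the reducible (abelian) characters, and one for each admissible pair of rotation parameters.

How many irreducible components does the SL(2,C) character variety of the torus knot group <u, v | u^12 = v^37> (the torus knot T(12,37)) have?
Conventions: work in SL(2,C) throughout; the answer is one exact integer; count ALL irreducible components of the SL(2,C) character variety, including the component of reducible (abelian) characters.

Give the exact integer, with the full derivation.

In the torus knot group T(12,37), u^12 = v^37 is central, so an irreducible representation sends it to +I or -I (Schur).
So on each irreducible component the traces are pinned: tr(u) = 2*cos(pi*alpha/12) with 1 <= alpha <= 11, tr(v) = 2*cos(pi*beta/37) with 1 <= beta <= 36.
The two central values (-1)^alpha I and (-1)^beta I must be the same matrix, so alpha and beta share a parity.
Enumerate parity-matched pairs: 6*18 odd-odd plus 5*18 even-even gives 198.
That is 198 components of irreducible characters, and with the reducible (abelian) component the total is 199.

199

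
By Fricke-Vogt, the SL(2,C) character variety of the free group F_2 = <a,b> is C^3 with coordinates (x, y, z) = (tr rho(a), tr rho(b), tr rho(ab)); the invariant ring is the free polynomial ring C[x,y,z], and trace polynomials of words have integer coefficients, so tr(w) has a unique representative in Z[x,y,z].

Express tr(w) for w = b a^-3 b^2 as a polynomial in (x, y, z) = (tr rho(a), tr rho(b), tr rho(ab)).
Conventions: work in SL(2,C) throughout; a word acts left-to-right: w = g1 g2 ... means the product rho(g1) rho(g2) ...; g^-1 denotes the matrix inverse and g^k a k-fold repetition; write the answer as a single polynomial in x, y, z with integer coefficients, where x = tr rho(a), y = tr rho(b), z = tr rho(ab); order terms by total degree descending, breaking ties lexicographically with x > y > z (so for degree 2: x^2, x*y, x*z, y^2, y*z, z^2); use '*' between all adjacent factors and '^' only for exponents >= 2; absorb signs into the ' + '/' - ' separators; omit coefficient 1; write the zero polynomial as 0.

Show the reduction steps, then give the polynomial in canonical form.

x^3*y^3 - x^2*y^2*z - 2*x^3*y - 2*x*y^3 + x^2*z + y^2*z + 5*x*y - z

so tr(b^2) = tr(b)*tr(b) - tr(1) = y^2 - 2
tr(b^3) = tr(b)*tr(b^2) - tr(b) = y^3 - 3*y
reduce: tr(a b^2) = tr(b)*tr(a b) - tr(a) = y*z - x
tr(b^3 a) = tr(b)*tr(a b^2) - tr(a b) = y^2*z - x*y - z
reduce: tr(a^-1 b^3) = tr(b^3)*tr(a) - tr(b^3 a) = x*y^3 - y^2*z - 2*x*y + z
tr(a^-2 b^3) = tr(a^-1 b^3)*tr(a) - tr(a^-1 b^3 a) = x^2*y^3 - x*y^2*z - 2*x^2*y - y^3 + x*z + 3*y
tr(b a^-3 b^2) = tr(a^-2 b^3)*tr(a) - tr(a^-2 b^3 a) = x^3*y^3 - x^2*y^2*z - 2*x^3*y - 2*x*y^3 + x^2*z + y^2*z + 5*x*y - z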